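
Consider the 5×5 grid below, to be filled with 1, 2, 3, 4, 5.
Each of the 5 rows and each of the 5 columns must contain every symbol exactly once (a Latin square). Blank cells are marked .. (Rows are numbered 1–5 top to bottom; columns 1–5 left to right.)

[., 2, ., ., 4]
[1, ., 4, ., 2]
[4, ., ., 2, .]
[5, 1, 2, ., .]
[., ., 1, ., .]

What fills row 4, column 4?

4

Row 1, column 1: row 1 has {2, 4} and column 1 has {1, 4, 5}, leaving only 3.
Row 1, column 3: row 1 has {2, 3, 4} and column 3 has {1, 2, 4}, leaving only 5.
Row 1, column 4: row 1 has {2, 3, 4, 5} and column 4 has {2}, leaving only 1.
Row 3, column 3: row 3 has {2, 4} and column 3 has {1, 2, 4, 5}, leaving only 3.
Row 3, column 2: row 3 has {2, 3, 4} and column 2 has {1, 2}, leaving only 5.
Row 2, column 2: row 2 has {1, 2, 4} and column 2 has {1, 2, 5}, leaving only 3.
Row 2, column 4: row 2 has {1, 2, 3, 4} and column 4 has {1, 2}, leaving only 5.
Row 3, column 5: row 3 has {2, 3, 4, 5} and column 5 has {2, 4}, leaving only 1.
Row 4, column 5: row 4 has {1, 2, 5} and column 5 has {1, 2, 4}, leaving only 3.
Row 4 already has {1, 2, 3, 5} and column 4 already has {1, 2, 5}, so row 4, column 4 must be 4.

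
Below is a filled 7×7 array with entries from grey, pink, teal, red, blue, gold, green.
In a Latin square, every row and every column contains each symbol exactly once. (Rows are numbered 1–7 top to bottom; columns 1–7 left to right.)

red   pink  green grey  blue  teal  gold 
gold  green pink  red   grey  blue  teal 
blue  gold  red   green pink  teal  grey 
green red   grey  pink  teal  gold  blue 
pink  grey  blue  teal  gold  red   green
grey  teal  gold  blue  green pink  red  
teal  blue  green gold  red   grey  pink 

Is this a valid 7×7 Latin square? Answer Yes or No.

Every row is a permutation, but column 6 contains teal twice (at rows 1 and 3).

No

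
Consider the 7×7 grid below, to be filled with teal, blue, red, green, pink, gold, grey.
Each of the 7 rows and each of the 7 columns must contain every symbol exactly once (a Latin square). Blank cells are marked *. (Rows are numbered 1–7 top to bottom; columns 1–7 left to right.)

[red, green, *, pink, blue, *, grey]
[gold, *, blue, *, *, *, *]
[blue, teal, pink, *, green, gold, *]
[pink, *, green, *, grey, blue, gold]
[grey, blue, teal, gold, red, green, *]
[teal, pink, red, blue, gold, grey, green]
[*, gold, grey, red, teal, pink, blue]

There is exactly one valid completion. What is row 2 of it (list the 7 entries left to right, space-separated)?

gold grey blue green pink red teal

Row 2, column 5: row 2 has {blue, gold} and column 5 has {teal, blue, red, green, gold, grey}, leaving only pink.
Row 1, column 3: row 1 has {blue, red, green, pink, grey} and column 3 has {teal, blue, red, green, pink, grey}, leaving only gold.
Row 1, column 6: row 1 has {blue, red, green, pink, gold, grey} and column 6 has {blue, green, pink, gold, grey}, leaving only teal.
Row 2, column 6: row 2 has {blue, pink, gold} and column 6 has {teal, blue, green, pink, gold, grey}, leaving only red.
Row 2, column 2: row 2 has {blue, red, pink, gold} and column 2 has {teal, blue, green, pink, gold}, leaving only grey.
Row 2, column 7: row 2 has {blue, red, pink, gold, grey} and column 7 has {blue, green, gold, grey}, leaving only teal.
Row 2, column 4: row 2 has {teal, blue, red, pink, gold, grey} and column 4 has {blue, red, pink, gold}, leaving only green.
So row 2 reads: gold grey blue green pink red teal.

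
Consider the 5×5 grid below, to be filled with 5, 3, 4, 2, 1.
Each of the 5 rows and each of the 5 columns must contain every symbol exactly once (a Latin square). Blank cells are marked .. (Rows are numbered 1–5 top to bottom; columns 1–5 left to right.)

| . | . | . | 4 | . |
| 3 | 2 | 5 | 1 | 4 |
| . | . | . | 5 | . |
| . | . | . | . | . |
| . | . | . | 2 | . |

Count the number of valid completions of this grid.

56

Row 1, column 1: eliminating its row and column leaves {5, 2, 1}.
Row 1, column 2: eliminating its row and column leaves {5, 3, 1}.
Row 1, column 3: eliminating its row and column leaves {3, 2, 1}.
Row 1, column 5: eliminating its row and column leaves {5, 3, 2, 1}.
Row 3, column 1: eliminating its row and column leaves {4, 2, 1}.
Row 3, column 2: eliminating its row and column leaves {3, 4, 1}.
Row 3, column 3: eliminating its row and column leaves {3, 4, 2, 1}.
Row 3, column 5: eliminating its row and column leaves {3, 2, 1}.
Row 4, column 1: eliminating its row and column leaves {5, 4, 2, 1}.
Row 4, column 2: eliminating its row and column leaves {5, 3, 4, 1}.
Row 4, column 3: eliminating its row and column leaves {3, 4, 2, 1}.
Row 4, column 4: eliminating its row and column leaves {3}.
Row 4, column 5: eliminating its row and column leaves {5, 3, 2, 1}.
Row 5, column 1: eliminating its row and column leaves {5, 4, 1}.
Row 5, column 2: eliminating its row and column leaves {5, 3, 4, 1}.
Row 5, column 3: eliminating its row and column leaves {3, 4, 1}.
Row 5, column 5: eliminating its row and column leaves {5, 3, 1}.
Enumerating the assignments across these blanks that avoid any row or column repeat gives 56 completions.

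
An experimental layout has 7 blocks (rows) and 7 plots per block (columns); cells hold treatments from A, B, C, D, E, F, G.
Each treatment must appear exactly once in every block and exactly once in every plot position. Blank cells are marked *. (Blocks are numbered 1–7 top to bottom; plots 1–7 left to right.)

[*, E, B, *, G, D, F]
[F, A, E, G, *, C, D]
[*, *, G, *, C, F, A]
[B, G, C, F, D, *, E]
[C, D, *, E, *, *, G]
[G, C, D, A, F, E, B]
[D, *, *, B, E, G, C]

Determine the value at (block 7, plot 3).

Block 1, plot 1: block 1 has {B, D, E, F, G} and plot 1 has {B, C, D, F, G}, leaving only A.
Block 1, plot 4: block 1 has {A, B, D, E, F, G} and plot 4 has {A, B, E, F, G}, leaving only C.
Block 2, plot 5: block 2 has {A, C, D, E, F, G} and plot 5 has {C, D, E, F, G}, leaving only B.
Block 3, plot 1: block 3 has {A, C, F, G} and plot 1 has {A, B, C, D, F, G}, leaving only E.
Block 3, plot 2: block 3 has {A, C, E, F, G} and plot 2 has {A, C, D, E, G}, leaving only B.
Block 3, plot 4: block 3 has {A, B, C, E, F, G} and plot 4 has {A, B, C, E, F, G}, leaving only D.
Block 4, plot 6: block 4 has {B, C, D, E, F, G} and plot 6 has {C, D, E, F, G}, leaving only A.
Block 5, plot 5: block 5 has {C, D, E, G} and plot 5 has {B, C, D, E, F, G}, leaving only A.
Block 5, plot 3: block 5 has {A, C, D, E, G} and plot 3 has {B, C, D, E, G}, leaving only F.
Block 7 already has {B, C, D, E, G} and plot 3 already has {B, C, D, E, F, G}, so block 7, plot 3 must be A.

A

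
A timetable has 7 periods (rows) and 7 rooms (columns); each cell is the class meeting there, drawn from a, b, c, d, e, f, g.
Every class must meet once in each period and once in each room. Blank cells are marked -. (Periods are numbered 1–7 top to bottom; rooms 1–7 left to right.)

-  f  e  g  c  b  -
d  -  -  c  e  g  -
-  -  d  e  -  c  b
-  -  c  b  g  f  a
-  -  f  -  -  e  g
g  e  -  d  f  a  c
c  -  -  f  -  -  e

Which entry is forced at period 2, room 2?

b

Period 1, room 1: period 1 has {b, c, e, f, g} and room 1 has {c, d, g}, leaving only a.
Period 1, room 7: period 1 has {a, b, c, e, f, g} and room 7 has {a, b, c, e, g}, leaving only d.
Period 2, room 7: period 2 has {c, d, e, g} and room 7 has {a, b, c, d, e, g}, leaving only f.
Period 3, room 1: period 3 has {b, c, d, e} and room 1 has {a, c, d, g}, leaving only f.
Period 3, room 5: period 3 has {b, c, d, e, f} and room 5 has {c, e, f, g}, leaving only a.
Period 3, room 2: period 3 has {a, b, c, d, e, f} and room 2 has {e, f}, leaving only g.
Period 4, room 1: period 4 has {a, b, c, f, g} and room 1 has {a, c, d, f, g}, leaving only e.
Period 4, room 2: period 4 has {a, b, c, e, f, g} and room 2 has {e, f, g}, leaving only d.
Period 5, room 1: period 5 has {e, f, g} and room 1 has {a, c, d, e, f, g}, leaving only b.
Period 5, room 4: period 5 has {b, e, f, g} and room 4 has {b, c, d, e, f, g}, leaving only a.
Period 5, room 2: period 5 has {a, b, e, f, g} and room 2 has {d, e, f, g}, leaving only c.
Period 5, room 5: period 5 has {a, b, c, e, f, g} and room 5 has {a, c, e, f, g}, leaving only d.
Period 6, room 3: period 6 has {a, c, d, e, f, g} and room 3 has {c, d, e, f}, leaving only b.
Period 2, room 3: period 2 has {c, d, e, f, g} and room 3 has {b, c, d, e, f}, leaving only a.
Period 2 already has {a, c, d, e, f, g} and room 2 already has {c, d, e, f, g}, so period 2, room 2 must be b.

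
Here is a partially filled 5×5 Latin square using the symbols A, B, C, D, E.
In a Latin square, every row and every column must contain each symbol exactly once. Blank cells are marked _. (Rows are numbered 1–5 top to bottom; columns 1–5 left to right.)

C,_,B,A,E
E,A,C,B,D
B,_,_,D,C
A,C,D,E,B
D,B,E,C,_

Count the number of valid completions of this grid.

Row 1, column 2: eliminating its row and column leaves {D}.
Row 3, column 2: eliminating its row and column leaves {E}.
Row 3, column 3: eliminating its row and column leaves {A}.
Row 5, column 5: eliminating its row and column leaves {A}.
Only one assignment across all blanks avoids any row or column repeat, giving 1 completion.

1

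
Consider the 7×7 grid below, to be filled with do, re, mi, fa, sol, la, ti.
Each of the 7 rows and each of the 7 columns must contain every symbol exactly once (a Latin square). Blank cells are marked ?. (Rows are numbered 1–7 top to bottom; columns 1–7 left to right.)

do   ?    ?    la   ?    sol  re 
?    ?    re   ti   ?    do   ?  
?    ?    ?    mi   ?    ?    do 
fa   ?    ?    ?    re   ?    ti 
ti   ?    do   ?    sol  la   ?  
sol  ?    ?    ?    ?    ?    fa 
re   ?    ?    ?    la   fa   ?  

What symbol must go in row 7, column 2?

mi

Row 3, column 1: row 3 has {do, mi} and column 1 has {do, re, fa, sol, ti}, leaving only la.
Row 2, column 1: row 2 has {do, re, ti} and column 1 has {do, re, fa, sol, la, ti}, leaving only mi.
Row 2, column 5: row 2 has {do, re, mi, ti} and column 5 has {re, sol, la}, leaving only fa.
Row 3, column 5: row 3 has {do, mi, la} and column 5 has {re, fa, sol, la}, leaving only ti.
Row 1, column 5: row 1 has {do, re, sol, la} and column 5 has {re, fa, sol, la, ti}, leaving only mi.
Row 3, column 6: row 3 has {do, mi, la, ti} and column 6 has {do, fa, sol, la}, leaving only re.
Row 4, column 6: row 4 has {re, fa, ti} and column 6 has {do, re, fa, sol, la}, leaving only mi.
Row 5, column 7: row 5 has {do, sol, la, ti} and column 7 has {do, re, fa, ti}, leaving only mi.
Row 6, column 5: row 6 has {fa, sol} and column 5 has {re, mi, fa, sol, la, ti}, leaving only do.
Row 6, column 4: row 6 has {do, fa, sol} and column 4 has {mi, la, ti}, leaving only re.
Row 5, column 4: row 5 has {do, mi, sol, la, ti} and column 4 has {re, mi, la, ti}, leaving only fa.
Row 5, column 2: row 5 has {do, mi, fa, sol, la, ti} and column 2 has {}, leaving only re.
Row 6, column 6: row 6 has {do, re, fa, sol} and column 6 has {do, re, mi, fa, sol, la}, leaving only ti.
Row 7, column 7: row 7 has {re, fa, la} and column 7 has {do, re, mi, fa, ti}, leaving only sol.
Row 2, column 7: row 2 has {do, re, mi, fa, ti} and column 7 has {do, re, mi, fa, sol, ti}, leaving only la.
Row 2, column 2: row 2 has {do, re, mi, fa, la, ti} and column 2 has {re}, leaving only sol.
Row 3, column 2: row 3 has {do, re, mi, la, ti} and column 2 has {re, sol}, leaving only fa.
Row 1, column 2: row 1 has {do, re, mi, sol, la} and column 2 has {re, fa, sol}, leaving only ti.
Row 1, column 3: row 1 has {do, re, mi, sol, la, ti} and column 3 has {do, re}, leaving only fa.
Row 3, column 3: row 3 has {do, re, mi, fa, la, ti} and column 3 has {do, re, fa}, leaving only sol.
Row 4, column 3: row 4 has {re, mi, fa, ti} and column 3 has {do, re, fa, sol}, leaving only la.
Row 4, column 2: row 4 has {re, mi, fa, la, ti} and column 2 has {re, fa, sol, ti}, leaving only do.
Row 7 already has {re, fa, sol, la} and column 2 already has {do, re, fa, sol, ti}, so row 7, column 2 must be mi.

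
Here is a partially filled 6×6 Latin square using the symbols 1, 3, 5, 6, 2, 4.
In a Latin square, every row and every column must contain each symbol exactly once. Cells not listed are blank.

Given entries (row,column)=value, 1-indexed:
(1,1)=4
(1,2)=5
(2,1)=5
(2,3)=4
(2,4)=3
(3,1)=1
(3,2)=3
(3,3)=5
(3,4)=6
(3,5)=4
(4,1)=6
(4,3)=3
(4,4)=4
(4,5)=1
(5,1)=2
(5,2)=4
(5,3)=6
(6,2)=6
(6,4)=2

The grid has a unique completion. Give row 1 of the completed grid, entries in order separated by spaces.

Row 1, column 4: row 1 has {5, 4} and column 4 has {3, 6, 2, 4}, leaving only 1.
Row 1, column 3: row 1 has {1, 5, 4} and column 3 has {3, 5, 6, 4}, leaving only 2.
Row 3, column 6: row 3 has {1, 3, 5, 6, 4} and column 6 has {}, leaving only 2.
Row 4, column 2: row 4 has {1, 3, 6, 4} and column 2 has {3, 5, 6, 4}, leaving only 2.
Row 2, column 2: row 2 has {3, 5, 4} and column 2 has {3, 5, 6, 2, 4}, leaving only 1.
Row 2, column 6: row 2 has {1, 3, 5, 4} and column 6 has {2}, leaving only 6.
Row 1, column 6: row 1 has {1, 5, 2, 4} and column 6 has {6, 2}, leaving only 3.
Row 1, column 5: row 1 has {1, 3, 5, 2, 4} and column 5 has {1, 4}, leaving only 6.
So row 1 reads: 4 5 2 1 6 3.

4 5 2 1 6 3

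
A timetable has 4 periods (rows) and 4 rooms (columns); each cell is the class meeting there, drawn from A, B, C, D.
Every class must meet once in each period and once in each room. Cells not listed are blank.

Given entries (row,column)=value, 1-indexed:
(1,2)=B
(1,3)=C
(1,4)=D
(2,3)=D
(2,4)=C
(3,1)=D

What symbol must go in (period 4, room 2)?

Period 1, room 1: period 1 has {B, C, D} and room 1 has {D}, leaving only A.
Period 2, room 1: period 2 has {C, D} and room 1 has {A, D}, leaving only B.
Period 2, room 2: period 2 has {B, C, D} and room 2 has {B}, leaving only A.
Period 3, room 2: period 3 has {D} and room 2 has {A, B}, leaving only C.
Period 4 already has {} and room 2 already has {A, B, C}, so period 4, room 2 must be D.

D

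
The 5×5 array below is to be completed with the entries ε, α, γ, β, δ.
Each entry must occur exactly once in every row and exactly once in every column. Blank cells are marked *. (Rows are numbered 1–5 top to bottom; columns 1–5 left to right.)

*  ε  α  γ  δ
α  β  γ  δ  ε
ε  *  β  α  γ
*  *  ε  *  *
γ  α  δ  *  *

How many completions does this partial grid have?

Row 1, column 1: eliminating its row and column leaves {β}.
Row 3, column 2: eliminating its row and column leaves {δ}.
Row 4, column 1: eliminating its row and column leaves {β, δ}.
Row 4, column 2: eliminating its row and column leaves {γ, δ}.
Row 4, column 4: eliminating its row and column leaves {β}.
Row 4, column 5: eliminating its row and column leaves {α, β}.
Row 5, column 4: eliminating its row and column leaves {ε, β}.
Row 5, column 5: eliminating its row and column leaves {β}.
Only one assignment across all blanks avoids any row or column repeat, giving 1 completion.

1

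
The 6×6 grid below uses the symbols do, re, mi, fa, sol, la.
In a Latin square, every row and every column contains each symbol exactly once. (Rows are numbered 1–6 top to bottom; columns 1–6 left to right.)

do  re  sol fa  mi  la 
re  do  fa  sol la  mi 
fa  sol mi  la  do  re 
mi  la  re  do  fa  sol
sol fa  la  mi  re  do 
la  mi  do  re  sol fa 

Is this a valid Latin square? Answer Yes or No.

Yes

Each row is a permutation of the 6 symbols, and so is each column.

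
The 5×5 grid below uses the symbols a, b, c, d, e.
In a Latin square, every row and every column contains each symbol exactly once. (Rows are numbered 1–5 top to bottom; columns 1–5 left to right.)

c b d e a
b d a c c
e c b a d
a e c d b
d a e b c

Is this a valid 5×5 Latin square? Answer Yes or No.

No

Row 2 contains c twice (at columns 4 and 5), so it is not a permutation.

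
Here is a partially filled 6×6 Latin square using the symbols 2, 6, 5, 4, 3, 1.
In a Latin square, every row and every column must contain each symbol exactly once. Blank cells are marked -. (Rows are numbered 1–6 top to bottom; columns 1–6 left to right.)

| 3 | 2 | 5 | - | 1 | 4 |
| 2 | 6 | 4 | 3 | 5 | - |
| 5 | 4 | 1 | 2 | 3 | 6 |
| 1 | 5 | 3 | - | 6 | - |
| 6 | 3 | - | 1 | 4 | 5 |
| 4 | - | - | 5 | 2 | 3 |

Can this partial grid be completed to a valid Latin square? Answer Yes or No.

No row or column among the givens repeats a symbol, and propagating forced cells runs into no contradiction.
One valid completion exists (for instance, 3 2 5 6 1 4 / 2 6 4 3 5 1 / 5 4 1 2 3 6 / 1 5 3 4 6 2 / 6 3 2 1 4 5 / 4 1 6 5 2 3).

Yes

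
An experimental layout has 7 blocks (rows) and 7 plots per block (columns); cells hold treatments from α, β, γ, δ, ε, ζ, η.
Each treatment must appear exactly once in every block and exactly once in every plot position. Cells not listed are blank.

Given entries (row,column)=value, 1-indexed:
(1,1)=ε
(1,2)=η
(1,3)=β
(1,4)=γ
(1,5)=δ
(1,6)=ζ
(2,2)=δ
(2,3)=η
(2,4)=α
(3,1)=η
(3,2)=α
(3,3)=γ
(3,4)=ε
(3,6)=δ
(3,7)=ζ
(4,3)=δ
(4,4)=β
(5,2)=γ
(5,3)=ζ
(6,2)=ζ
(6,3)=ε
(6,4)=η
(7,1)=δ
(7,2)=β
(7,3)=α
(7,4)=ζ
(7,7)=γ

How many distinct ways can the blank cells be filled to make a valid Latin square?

14

Block 1, plot 7: eliminating its block and plot leaves {α}.
Block 2, plot 1: eliminating its block and plot leaves {β, γ, ζ}.
Block 2, plot 5: eliminating its block and plot leaves {β, γ, ε, ζ}.
Block 2, plot 6: eliminating its block and plot leaves {β, γ, ε}.
Block 2, plot 7: eliminating its block and plot leaves {β, ε}.
Block 3, plot 5: eliminating its block and plot leaves {β}.
Block 4, plot 1: eliminating its block and plot leaves {α, γ, ζ}.
Block 4, plot 2: eliminating its block and plot leaves {ε}.
Block 4, plot 5: eliminating its block and plot leaves {α, γ, ε, ζ, η}.
Block 4, plot 6: eliminating its block and plot leaves {α, γ, ε, η}.
Block 4, plot 7: eliminating its block and plot leaves {α, ε, η}.
Block 5, plot 1: eliminating its block and plot leaves {α, β}.
Block 5, plot 4: eliminating its block and plot leaves {δ}.
Block 5, plot 5: eliminating its block and plot leaves {α, β, ε, η}.
Block 5, plot 6: eliminating its block and plot leaves {α, β, ε, η}.
Block 5, plot 7: eliminating its block and plot leaves {α, β, δ, ε, η}.
Block 6, plot 1: eliminating its block and plot leaves {α, β, γ}.
Block 6, plot 5: eliminating its block and plot leaves {α, β, γ}.
Block 6, plot 6: eliminating its block and plot leaves {α, β, γ}.
Block 6, plot 7: eliminating its block and plot leaves {α, β, δ}.
Block 7, plot 5: eliminating its block and plot leaves {ε, η}.
Block 7, plot 6: eliminating its block and plot leaves {ε, η}.
Enumerating the assignments across these blanks that avoid any block or plot repeat gives 14 completions.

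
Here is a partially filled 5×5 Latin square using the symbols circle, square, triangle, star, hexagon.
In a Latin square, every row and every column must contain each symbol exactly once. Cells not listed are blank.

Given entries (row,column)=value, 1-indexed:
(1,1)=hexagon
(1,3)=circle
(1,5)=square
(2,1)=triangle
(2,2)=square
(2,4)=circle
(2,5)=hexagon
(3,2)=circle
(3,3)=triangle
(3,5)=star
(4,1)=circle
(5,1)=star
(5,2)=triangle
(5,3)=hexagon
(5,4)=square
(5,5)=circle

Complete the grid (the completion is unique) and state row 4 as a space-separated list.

Row 4, column 5: row 4 has {circle} and column 5 has {circle, square, star, hexagon}, leaving only triangle.
Row 1, column 2: row 1 has {circle, square, hexagon} and column 2 has {circle, square, triangle}, leaving only star.
Row 4, column 2: row 4 has {circle, triangle} and column 2 has {circle, square, triangle, star}, leaving only hexagon.
Row 4, column 4: row 4 has {circle, triangle, hexagon} and column 4 has {circle, square}, leaving only star.
Row 4, column 3: row 4 has {circle, triangle, star, hexagon} and column 3 has {circle, triangle, hexagon}, leaving only square.
So row 4 reads: circle hexagon square star triangle.

circle hexagon square star triangle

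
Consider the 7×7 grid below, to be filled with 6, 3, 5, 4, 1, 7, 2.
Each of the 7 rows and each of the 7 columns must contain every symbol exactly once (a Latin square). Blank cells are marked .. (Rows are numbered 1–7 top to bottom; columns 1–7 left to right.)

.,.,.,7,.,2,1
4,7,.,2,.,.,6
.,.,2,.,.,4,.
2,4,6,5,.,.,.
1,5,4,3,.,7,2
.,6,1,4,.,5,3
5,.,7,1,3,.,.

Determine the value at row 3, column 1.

Row 1, column 2: row 1 has {1, 7, 2} and column 2 has {6, 5, 4, 7}, leaving only 3.
Row 1, column 1: row 1 has {3, 1, 7, 2} and column 1 has {5, 4, 1, 2}, leaving only 6.
Row 1, column 3: row 1 has {6, 3, 1, 7, 2} and column 3 has {6, 4, 1, 7, 2}, leaving only 5.
Row 1, column 5: row 1 has {6, 3, 5, 1, 7, 2} and column 5 has {3}, leaving only 4.
Row 2, column 3: row 2 has {6, 4, 7, 2} and column 3 has {6, 5, 4, 1, 7, 2}, leaving only 3.
Row 2, column 6: row 2 has {6, 3, 4, 7, 2} and column 6 has {5, 4, 7, 2}, leaving only 1.
Row 2, column 5: row 2 has {6, 3, 4, 1, 7, 2} and column 5 has {3, 4}, leaving only 5.
Row 3, column 2: row 3 has {4, 2} and column 2 has {6, 3, 5, 4, 7}, leaving only 1.
Row 3, column 4: row 3 has {4, 1, 2} and column 4 has {3, 5, 4, 1, 7, 2}, leaving only 6.
Row 3, column 5: row 3 has {6, 4, 1, 2} and column 5 has {3, 5, 4}, leaving only 7.
Row 3 already has {6, 4, 1, 7, 2} and column 1 already has {6, 5, 4, 1, 2}, so row 3, column 1 must be 3.

3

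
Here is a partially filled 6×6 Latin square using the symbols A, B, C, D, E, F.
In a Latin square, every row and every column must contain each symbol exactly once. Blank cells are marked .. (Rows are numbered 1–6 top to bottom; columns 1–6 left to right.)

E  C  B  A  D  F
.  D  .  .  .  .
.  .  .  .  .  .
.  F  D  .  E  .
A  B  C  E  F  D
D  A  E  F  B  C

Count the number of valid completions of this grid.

3

Row 2, column 1: eliminating its row and column leaves {B, C, F}.
Row 2, column 3: eliminating its row and column leaves {A, F}.
Row 2, column 4: eliminating its row and column leaves {B, C}.
Row 2, column 5: eliminating its row and column leaves {A, C}.
Row 2, column 6: eliminating its row and column leaves {A, B, E}.
Row 3, column 1: eliminating its row and column leaves {B, C, F}.
Row 3, column 2: eliminating its row and column leaves {E}.
Row 3, column 3: eliminating its row and column leaves {A, F}.
Row 3, column 4: eliminating its row and column leaves {B, C, D}.
Row 3, column 5: eliminating its row and column leaves {A, C}.
Row 3, column 6: eliminating its row and column leaves {A, B, E}.
Row 4, column 1: eliminating its row and column leaves {B, C}.
Row 4, column 4: eliminating its row and column leaves {B, C}.
Row 4, column 6: eliminating its row and column leaves {A, B}.
Enumerating the assignments across these blanks that avoid any row or column repeat gives 3 completions.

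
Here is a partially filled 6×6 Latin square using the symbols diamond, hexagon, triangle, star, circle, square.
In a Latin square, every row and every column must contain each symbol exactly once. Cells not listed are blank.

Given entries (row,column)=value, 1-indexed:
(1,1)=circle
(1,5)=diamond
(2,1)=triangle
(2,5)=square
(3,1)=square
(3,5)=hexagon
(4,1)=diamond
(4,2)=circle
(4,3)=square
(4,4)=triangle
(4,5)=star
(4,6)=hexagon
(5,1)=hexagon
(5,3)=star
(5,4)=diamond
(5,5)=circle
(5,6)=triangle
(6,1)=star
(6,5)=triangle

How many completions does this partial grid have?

14

Row 1, column 2: eliminating its row and column leaves {hexagon, triangle, star, square}.
Row 1, column 3: eliminating its row and column leaves {hexagon, triangle}.
Row 1, column 4: eliminating its row and column leaves {hexagon, star, square}.
Row 1, column 6: eliminating its row and column leaves {star, square}.
Row 2, column 2: eliminating its row and column leaves {diamond, hexagon, star}.
Row 2, column 3: eliminating its row and column leaves {diamond, hexagon, circle}.
Row 2, column 4: eliminating its row and column leaves {hexagon, star, circle}.
Row 2, column 6: eliminating its row and column leaves {diamond, star, circle}.
Row 3, column 2: eliminating its row and column leaves {diamond, triangle, star}.
Row 3, column 3: eliminating its row and column leaves {diamond, triangle, circle}.
Row 3, column 4: eliminating its row and column leaves {star, circle}.
Row 3, column 6: eliminating its row and column leaves {diamond, star, circle}.
Row 5, column 2: eliminating its row and column leaves {square}.
Row 6, column 2: eliminating its row and column leaves {diamond, hexagon, square}.
Row 6, column 3: eliminating its row and column leaves {diamond, hexagon, circle}.
Row 6, column 4: eliminating its row and column leaves {hexagon, circle, square}.
Row 6, column 6: eliminating its row and column leaves {diamond, circle, square}.
Enumerating the assignments across these blanks that avoid any row or column repeat gives 14 completions.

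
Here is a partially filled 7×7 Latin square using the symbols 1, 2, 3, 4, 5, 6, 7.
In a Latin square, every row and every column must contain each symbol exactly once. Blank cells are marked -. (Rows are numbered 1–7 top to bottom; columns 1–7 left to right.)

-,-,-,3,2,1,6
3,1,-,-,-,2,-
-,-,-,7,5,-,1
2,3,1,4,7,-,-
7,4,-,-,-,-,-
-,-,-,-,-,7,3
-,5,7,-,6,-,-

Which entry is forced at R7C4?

Row 1, column 2: row 1 has {1, 2, 3, 6} and column 2 has {1, 3, 4, 5}, leaving only 7.
Row 2, column 5: row 2 has {1, 2, 3} and column 5 has {2, 5, 6, 7}, leaving only 4.
Row 4, column 7: row 4 has {1, 2, 3, 4, 7} and column 7 has {1, 3, 6}, leaving only 5.
Row 2, column 7: row 2 has {1, 2, 3, 4} and column 7 has {1, 3, 5, 6}, leaving only 7.
Row 4, column 6: row 4 has {1, 2, 3, 4, 5, 7} and column 6 has {1, 2, 7}, leaving only 6.
Row 5, column 7: row 5 has {4, 7} and column 7 has {1, 3, 5, 6, 7}, leaving only 2.
Row 6, column 5: row 6 has {3, 7} and column 5 has {2, 4, 5, 6, 7}, leaving only 1.
Row 5, column 5: row 5 has {2, 4, 7} and column 5 has {1, 2, 4, 5, 6, 7}, leaving only 3.
Row 5, column 6: row 5 has {2, 3, 4, 7} and column 6 has {1, 2, 6, 7}, leaving only 5.
Row 5, column 3: row 5 has {2, 3, 4, 5, 7} and column 3 has {1, 7}, leaving only 6.
Row 2, column 3: row 2 has {1, 2, 3, 4, 7} and column 3 has {1, 6, 7}, leaving only 5.
Row 1, column 3: row 1 has {1, 2, 3, 6, 7} and column 3 has {1, 5, 6, 7}, leaving only 4.
Row 1, column 1: row 1 has {1, 2, 3, 4, 6, 7} and column 1 has {2, 3, 7}, leaving only 5.
Row 2, column 4: row 2 has {1, 2, 3, 4, 5, 7} and column 4 has {3, 4, 7}, leaving only 6.
Row 5, column 4: row 5 has {2, 3, 4, 5, 6, 7} and column 4 has {3, 4, 6, 7}, leaving only 1.
Row 7 already has {5, 6, 7} and column 4 already has {1, 3, 4, 6, 7}, so row 7, column 4 must be 2.

2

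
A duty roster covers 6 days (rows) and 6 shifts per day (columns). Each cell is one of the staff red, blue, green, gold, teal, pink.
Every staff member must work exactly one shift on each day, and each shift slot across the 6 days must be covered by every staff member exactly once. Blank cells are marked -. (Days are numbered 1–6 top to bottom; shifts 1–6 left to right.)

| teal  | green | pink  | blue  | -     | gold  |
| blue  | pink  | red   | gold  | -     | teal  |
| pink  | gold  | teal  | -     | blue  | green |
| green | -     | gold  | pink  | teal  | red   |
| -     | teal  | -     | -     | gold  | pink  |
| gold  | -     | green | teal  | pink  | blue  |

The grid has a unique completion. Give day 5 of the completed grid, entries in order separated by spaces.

red teal blue green gold pink

Day 5, shift 1: day 5 has {gold, teal, pink} and shift 1 has {blue, green, gold, teal, pink}, leaving only red.
Day 5, shift 3: day 5 has {red, gold, teal, pink} and shift 3 has {red, green, gold, teal, pink}, leaving only blue.
Day 5, shift 4: day 5 has {red, blue, gold, teal, pink} and shift 4 has {blue, gold, teal, pink}, leaving only green.
So day 5 reads: red teal blue green gold pink.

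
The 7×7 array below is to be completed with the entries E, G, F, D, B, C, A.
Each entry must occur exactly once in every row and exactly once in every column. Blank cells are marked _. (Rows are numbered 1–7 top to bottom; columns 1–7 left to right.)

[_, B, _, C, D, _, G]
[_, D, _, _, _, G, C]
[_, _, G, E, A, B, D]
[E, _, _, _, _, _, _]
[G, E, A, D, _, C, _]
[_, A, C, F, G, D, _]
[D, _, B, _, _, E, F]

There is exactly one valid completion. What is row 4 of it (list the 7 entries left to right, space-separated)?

E C D G B F A

Row 5, column 7: row 5 has {E, G, D, C, A} and column 7 has {G, F, D, C}, leaving only B.
Row 4, column 7: row 4 has {E} and column 7 has {G, F, D, B, C}, leaving only A.
Row 4, column 6: row 4 has {E, A} and column 6 has {E, G, D, B, C}, leaving only F.
Row 4, column 3: row 4 has {E, F, A} and column 3 has {G, B, C, A}, leaving only D.
Row 1, column 6: row 1 has {G, D, B, C} and column 6 has {E, G, F, D, B, C}, leaving only A.
Row 1, column 1: row 1 has {G, D, B, C, A} and column 1 has {E, G, D}, leaving only F.
Row 1, column 3: row 1 has {G, F, D, B, C, A} and column 3 has {G, D, B, C, A}, leaving only E.
Row 2, column 3: row 2 has {G, D, C} and column 3 has {E, G, D, B, C, A}, leaving only F.
Row 3, column 1: row 3 has {E, G, D, B, A} and column 1 has {E, G, F, D}, leaving only C.
Row 3, column 2: row 3 has {E, G, D, B, C, A} and column 2 has {E, D, B, A}, leaving only F.
Row 5, column 5: row 5 has {E, G, D, B, C, A} and column 5 has {G, D, A}, leaving only F.
Row 6, column 1: row 6 has {G, F, D, C, A} and column 1 has {E, G, F, D, C}, leaving only B.
Row 2, column 1: row 2 has {G, F, D, C} and column 1 has {E, G, F, D, B, C}, leaving only A.
Row 2, column 4: row 2 has {G, F, D, C, A} and column 4 has {E, F, D, C}, leaving only B.
Row 4, column 4: row 4 has {E, F, D, A} and column 4 has {E, F, D, B, C}, leaving only G.
Row 4, column 2: row 4 has {E, G, F, D, A} and column 2 has {E, F, D, B, A}, leaving only C.
Row 4, column 5: row 4 has {E, G, F, D, C, A} and column 5 has {G, F, D, A}, leaving only B.
So row 4 reads: E C D G B F A.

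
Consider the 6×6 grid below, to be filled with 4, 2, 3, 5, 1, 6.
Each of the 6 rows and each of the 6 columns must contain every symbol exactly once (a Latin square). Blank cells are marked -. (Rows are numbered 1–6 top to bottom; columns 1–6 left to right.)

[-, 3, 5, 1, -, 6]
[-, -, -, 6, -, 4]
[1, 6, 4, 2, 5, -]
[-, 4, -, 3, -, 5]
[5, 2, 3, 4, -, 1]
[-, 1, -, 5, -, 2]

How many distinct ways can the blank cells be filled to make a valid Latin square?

3

Row 1, column 1: eliminating its row and column leaves {4, 2}.
Row 1, column 5: eliminating its row and column leaves {4, 2}.
Row 2, column 1: eliminating its row and column leaves {2, 3}.
Row 2, column 2: eliminating its row and column leaves {5}.
Row 2, column 3: eliminating its row and column leaves {2, 1}.
Row 2, column 5: eliminating its row and column leaves {2, 3, 1}.
Row 3, column 6: eliminating its row and column leaves {3}.
Row 4, column 1: eliminating its row and column leaves {2, 6}.
Row 4, column 3: eliminating its row and column leaves {2, 1, 6}.
Row 4, column 5: eliminating its row and column leaves {2, 1, 6}.
Row 5, column 5: eliminating its row and column leaves {6}.
Row 6, column 1: eliminating its row and column leaves {4, 3, 6}.
Row 6, column 3: eliminating its row and column leaves {6}.
Row 6, column 5: eliminating its row and column leaves {4, 3, 6}.
Enumerating the assignments across these blanks that avoid any row or column repeat gives 3 completions.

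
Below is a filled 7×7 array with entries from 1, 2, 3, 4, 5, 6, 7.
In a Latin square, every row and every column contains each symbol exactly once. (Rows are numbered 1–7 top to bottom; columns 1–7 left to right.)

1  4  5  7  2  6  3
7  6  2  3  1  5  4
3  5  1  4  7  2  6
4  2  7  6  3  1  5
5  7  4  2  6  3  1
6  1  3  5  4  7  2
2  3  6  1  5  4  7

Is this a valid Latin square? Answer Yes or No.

Each row is a permutation of the 7 symbols, and so is each column.

Yes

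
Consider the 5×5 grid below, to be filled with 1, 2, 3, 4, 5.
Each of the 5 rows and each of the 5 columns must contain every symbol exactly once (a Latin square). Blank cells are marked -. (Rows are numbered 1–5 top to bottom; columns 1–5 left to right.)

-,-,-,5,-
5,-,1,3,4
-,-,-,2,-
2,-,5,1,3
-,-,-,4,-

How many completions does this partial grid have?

Row 1, column 1: eliminating its row and column leaves {1, 3, 4}.
Row 1, column 2: eliminating its row and column leaves {1, 2, 3, 4}.
Row 1, column 3: eliminating its row and column leaves {2, 3, 4}.
Row 1, column 5: eliminating its row and column leaves {1, 2}.
Row 2, column 2: eliminating its row and column leaves {2}.
Row 3, column 1: eliminating its row and column leaves {1, 3, 4}.
Row 3, column 2: eliminating its row and column leaves {1, 3, 4, 5}.
Row 3, column 3: eliminating its row and column leaves {3, 4}.
Row 3, column 5: eliminating its row and column leaves {1, 5}.
Row 4, column 2: eliminating its row and column leaves {4}.
Row 5, column 1: eliminating its row and column leaves {1, 3}.
Row 5, column 2: eliminating its row and column leaves {1, 2, 3, 5}.
Row 5, column 3: eliminating its row and column leaves {2, 3}.
Row 5, column 5: eliminating its row and column leaves {1, 2, 5}.
Enumerating the assignments across these blanks that avoid any row or column repeat gives 6 completions.

6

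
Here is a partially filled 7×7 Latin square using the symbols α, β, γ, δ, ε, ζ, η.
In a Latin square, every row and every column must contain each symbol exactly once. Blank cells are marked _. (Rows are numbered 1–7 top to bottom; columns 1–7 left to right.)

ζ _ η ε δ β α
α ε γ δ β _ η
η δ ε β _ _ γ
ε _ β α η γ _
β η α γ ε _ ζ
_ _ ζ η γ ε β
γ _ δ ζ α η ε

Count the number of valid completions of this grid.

1

Row 1, column 2: eliminating its row and column leaves {γ}.
Row 2, column 6: eliminating its row and column leaves {ζ}.
Row 3, column 5: eliminating its row and column leaves {ζ}.
Row 3, column 6: eliminating its row and column leaves {α, ζ}.
Row 4, column 2: eliminating its row and column leaves {ζ}.
Row 4, column 7: eliminating its row and column leaves {δ}.
Row 5, column 6: eliminating its row and column leaves {δ}.
Row 6, column 1: eliminating its row and column leaves {δ}.
Row 6, column 2: eliminating its row and column leaves {α}.
Row 7, column 2: eliminating its row and column leaves {β}.
Only one assignment across all blanks avoids any row or column repeat, giving 1 completion.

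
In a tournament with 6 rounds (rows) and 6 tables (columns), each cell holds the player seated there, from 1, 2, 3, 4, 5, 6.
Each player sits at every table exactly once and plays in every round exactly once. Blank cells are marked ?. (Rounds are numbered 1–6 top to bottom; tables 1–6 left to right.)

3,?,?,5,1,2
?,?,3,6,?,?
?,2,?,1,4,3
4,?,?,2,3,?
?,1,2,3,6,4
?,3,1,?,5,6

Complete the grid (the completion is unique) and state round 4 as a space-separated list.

4 5 6 2 3 1

Round 2, table 5: round 2 has {3, 6} and table 5 has {1, 3, 4, 5, 6}, leaving only 2.
Round 5, table 1: round 5 has {1, 2, 3, 4, 6} and table 1 has {3, 4}, leaving only 5.
Round 2, table 1: round 2 has {2, 3, 6} and table 1 has {3, 4, 5}, leaving only 1.
Round 2, table 6: round 2 has {1, 2, 3, 6} and table 6 has {2, 3, 4, 6}, leaving only 5.
Round 4, table 6: round 4 has {2, 3, 4} and table 6 has {2, 3, 4, 5, 6}, leaving only 1.
Round 2, table 2: round 2 has {1, 2, 3, 5, 6} and table 2 has {1, 2, 3}, leaving only 4.
Round 1, table 2: round 1 has {1, 2, 3, 5} and table 2 has {1, 2, 3, 4}, leaving only 6.
Round 4, table 2: round 4 has {1, 2, 3, 4} and table 2 has {1, 2, 3, 4, 6}, leaving only 5.
Round 4, table 3: round 4 has {1, 2, 3, 4, 5} and table 3 has {1, 2, 3}, leaving only 6.
So round 4 reads: 4 5 6 2 3 1.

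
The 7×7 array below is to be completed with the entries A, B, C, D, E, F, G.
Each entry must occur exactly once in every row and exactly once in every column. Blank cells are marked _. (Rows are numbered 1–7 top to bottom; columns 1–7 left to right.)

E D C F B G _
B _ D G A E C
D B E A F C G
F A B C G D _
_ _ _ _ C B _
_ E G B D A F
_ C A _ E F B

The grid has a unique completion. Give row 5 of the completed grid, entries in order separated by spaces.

A G F E C B D

Row 5, column 3: row 5 has {B, C} and column 3 has {A, B, C, D, E, G}, leaving only F.
Row 5, column 2: row 5 has {B, C, F} and column 2 has {A, B, C, D, E}, leaving only G.
Row 5, column 1: row 5 has {B, C, F, G} and column 1 has {B, D, E, F}, leaving only A.
Row 1, column 7: row 1 has {B, C, D, E, F, G} and column 7 has {B, C, F, G}, leaving only A.
Row 2, column 2: row 2 has {A, B, C, D, E, G} and column 2 has {A, B, C, D, E, G}, leaving only F.
Row 4, column 7: row 4 has {A, B, C, D, F, G} and column 7 has {A, B, C, F, G}, leaving only E.
Row 5, column 7: row 5 has {A, B, C, F, G} and column 7 has {A, B, C, E, F, G}, leaving only D.
Row 5, column 4: row 5 has {A, B, C, D, F, G} and column 4 has {A, B, C, F, G}, leaving only E.
So row 5 reads: A G F E C B D.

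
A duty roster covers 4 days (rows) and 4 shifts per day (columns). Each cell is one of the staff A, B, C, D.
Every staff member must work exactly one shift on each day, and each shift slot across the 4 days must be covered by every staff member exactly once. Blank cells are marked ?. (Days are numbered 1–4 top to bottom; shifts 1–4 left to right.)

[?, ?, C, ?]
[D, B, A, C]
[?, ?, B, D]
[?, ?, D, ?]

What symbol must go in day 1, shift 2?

Day 1, shift 2 is narrowed to {A, D}.
If it were A, then day 1, shift 4 would be left with no valid symbol.
So day 1, shift 2 must be D.

D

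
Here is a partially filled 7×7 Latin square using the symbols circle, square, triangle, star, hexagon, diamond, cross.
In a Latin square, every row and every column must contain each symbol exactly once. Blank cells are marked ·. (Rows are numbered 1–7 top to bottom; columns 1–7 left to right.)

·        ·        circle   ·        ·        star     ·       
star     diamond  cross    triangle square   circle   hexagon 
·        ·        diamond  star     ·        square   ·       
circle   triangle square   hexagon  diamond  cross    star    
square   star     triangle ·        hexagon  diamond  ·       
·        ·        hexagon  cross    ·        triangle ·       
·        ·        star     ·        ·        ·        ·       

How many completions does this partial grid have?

14

Row 1, column 1: eliminating its row and column leaves {triangle, hexagon, diamond, cross}.
Row 1, column 2: eliminating its row and column leaves {square, hexagon, cross}.
Row 1, column 4: eliminating its row and column leaves {square, diamond}.
Row 1, column 5: eliminating its row and column leaves {triangle, cross}.
Row 1, column 7: eliminating its row and column leaves {square, triangle, diamond, cross}.
Row 3, column 1: eliminating its row and column leaves {triangle, hexagon, cross}.
Row 3, column 2: eliminating its row and column leaves {circle, hexagon, cross}.
Row 3, column 5: eliminating its row and column leaves {circle, triangle, cross}.
Row 3, column 7: eliminating its row and column leaves {circle, triangle, cross}.
Row 5, column 4: eliminating its row and column leaves {circle}.
Row 5, column 7: eliminating its row and column leaves {circle, cross}.
Row 6, column 1: eliminating its row and column leaves {diamond}.
Row 6, column 2: eliminating its row and column leaves {circle, square}.
Row 6, column 5: eliminating its row and column leaves {circle, star}.
Row 6, column 7: eliminating its row and column leaves {circle, square, diamond}.
Row 7, column 1: eliminating its row and column leaves {triangle, hexagon, diamond, cross}.
Row 7, column 2: eliminating its row and column leaves {circle, square, hexagon, cross}.
Row 7, column 4: eliminating its row and column leaves {circle, square, diamond}.
Row 7, column 5: eliminating its row and column leaves {circle, triangle, cross}.
Row 7, column 6: eliminating its row and column leaves {hexagon}.
Row 7, column 7: eliminating its row and column leaves {circle, square, triangle, diamond, cross}.
Enumerating the assignments across these blanks that avoid any row or column repeat gives 14 completions.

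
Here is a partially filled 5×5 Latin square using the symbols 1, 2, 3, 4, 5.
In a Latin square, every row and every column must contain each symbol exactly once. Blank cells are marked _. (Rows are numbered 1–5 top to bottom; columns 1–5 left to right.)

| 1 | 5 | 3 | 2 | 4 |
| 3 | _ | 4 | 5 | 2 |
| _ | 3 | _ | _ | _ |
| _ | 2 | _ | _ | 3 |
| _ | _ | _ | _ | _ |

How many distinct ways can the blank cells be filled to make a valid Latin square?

Row 2, column 2: eliminating its row and column leaves {1}.
Row 3, column 1: eliminating its row and column leaves {2, 4, 5}.
Row 3, column 3: eliminating its row and column leaves {1, 2, 5}.
Row 3, column 4: eliminating its row and column leaves {1, 4}.
Row 3, column 5: eliminating its row and column leaves {1, 5}.
Row 4, column 1: eliminating its row and column leaves {4, 5}.
Row 4, column 3: eliminating its row and column leaves {1, 5}.
Row 4, column 4: eliminating its row and column leaves {1, 4}.
Row 5, column 1: eliminating its row and column leaves {2, 4, 5}.
Row 5, column 2: eliminating its row and column leaves {1, 4}.
Row 5, column 3: eliminating its row and column leaves {1, 2, 5}.
Row 5, column 4: eliminating its row and column leaves {1, 3, 4}.
Row 5, column 5: eliminating its row and column leaves {1, 5}.
Enumerating the assignments across these blanks that avoid any row or column repeat gives 3 completions.

3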